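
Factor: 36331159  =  17^1*359^1 * 5953^1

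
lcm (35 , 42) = 210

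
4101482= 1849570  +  2251912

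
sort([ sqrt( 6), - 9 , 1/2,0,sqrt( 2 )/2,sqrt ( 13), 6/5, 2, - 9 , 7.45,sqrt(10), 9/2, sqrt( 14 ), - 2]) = [-9, - 9 ,-2,0 , 1/2,sqrt(  2 )/2 , 6/5, 2,sqrt( 6),  sqrt( 10), sqrt( 13) , sqrt ( 14), 9/2 , 7.45] 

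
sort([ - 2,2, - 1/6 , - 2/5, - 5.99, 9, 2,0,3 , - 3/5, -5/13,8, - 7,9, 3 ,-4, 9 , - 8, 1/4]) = [ - 8 , -7,-5.99, - 4, - 2, - 3/5 , -2/5, - 5/13,  -  1/6, 0,1/4 , 2,  2, 3, 3, 8, 9,9,9 ] 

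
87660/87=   29220/29 =1007.59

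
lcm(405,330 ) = 8910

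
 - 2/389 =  - 1 + 387/389 = - 0.01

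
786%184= 50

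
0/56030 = 0 =0.00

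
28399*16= 454384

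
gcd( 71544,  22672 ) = 8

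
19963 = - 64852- - 84815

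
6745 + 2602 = 9347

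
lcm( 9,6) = 18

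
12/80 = 3/20 = 0.15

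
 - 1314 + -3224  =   - 4538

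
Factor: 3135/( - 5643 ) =  -  5/9 = -3^( - 2 )*5^1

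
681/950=681/950=0.72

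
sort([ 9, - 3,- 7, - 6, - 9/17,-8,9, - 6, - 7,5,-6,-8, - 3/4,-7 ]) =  [ - 8, - 8, - 7, - 7, - 7, - 6, - 6,  -  6, -3, - 3/4, - 9/17, 5,9,9]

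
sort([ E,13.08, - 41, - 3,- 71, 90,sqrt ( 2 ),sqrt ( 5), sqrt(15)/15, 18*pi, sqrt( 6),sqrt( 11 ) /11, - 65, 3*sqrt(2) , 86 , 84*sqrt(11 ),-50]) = [ - 71, - 65, - 50,  -  41, - 3,  sqrt( 15)/15, sqrt(11)/11,sqrt( 2), sqrt ( 5),sqrt(6 ), E, 3*  sqrt(2),  13.08,  18* pi, 86,90,  84*sqrt(11 )]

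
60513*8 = 484104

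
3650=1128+2522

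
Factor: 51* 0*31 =0 = 0^1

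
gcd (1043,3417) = 1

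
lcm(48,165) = 2640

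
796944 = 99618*8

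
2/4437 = 2/4437 = 0.00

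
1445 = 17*85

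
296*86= 25456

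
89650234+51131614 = 140781848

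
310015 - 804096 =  - 494081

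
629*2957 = 1859953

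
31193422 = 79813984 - 48620562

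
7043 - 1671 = 5372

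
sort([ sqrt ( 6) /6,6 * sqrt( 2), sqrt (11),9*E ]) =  [sqrt(6 ) /6,  sqrt(11 ),6*sqrt (2),9 * E ] 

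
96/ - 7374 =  - 16/1229 =- 0.01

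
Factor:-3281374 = -2^1 * 17^1 * 103^1* 937^1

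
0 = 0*23739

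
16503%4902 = 1797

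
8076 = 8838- 762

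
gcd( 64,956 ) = 4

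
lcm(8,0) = 0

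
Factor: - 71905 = -5^1*73^1*197^1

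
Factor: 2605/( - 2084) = -2^( - 2 )*5^1 = - 5/4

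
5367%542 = 489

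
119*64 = 7616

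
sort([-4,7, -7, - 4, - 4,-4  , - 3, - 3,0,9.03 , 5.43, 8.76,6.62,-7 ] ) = [ - 7, - 7 , - 4,- 4, - 4, - 4,  -  3, - 3, 0,5.43, 6.62, 7, 8.76,9.03]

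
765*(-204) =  - 156060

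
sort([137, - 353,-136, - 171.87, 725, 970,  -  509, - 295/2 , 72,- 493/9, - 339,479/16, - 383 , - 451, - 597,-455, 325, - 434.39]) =[ - 597, - 509, - 455,- 451, - 434.39, - 383, - 353, - 339,-171.87, - 295/2,- 136,-493/9,479/16, 72,  137, 325,725, 970]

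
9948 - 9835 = 113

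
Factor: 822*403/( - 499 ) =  - 2^1*3^1*13^1*31^1*137^1 * 499^( - 1 ) = - 331266/499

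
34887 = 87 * 401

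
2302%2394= 2302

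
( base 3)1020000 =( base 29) 11L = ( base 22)1IB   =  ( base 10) 891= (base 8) 1573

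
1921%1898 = 23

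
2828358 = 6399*442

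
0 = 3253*0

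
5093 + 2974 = 8067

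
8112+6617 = 14729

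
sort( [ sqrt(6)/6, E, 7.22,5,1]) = [ sqrt(6) /6, 1, E,5, 7.22 ]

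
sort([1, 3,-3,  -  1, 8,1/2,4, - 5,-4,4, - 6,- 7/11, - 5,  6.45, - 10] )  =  [- 10, - 6, - 5, - 5, - 4, - 3, - 1,-7/11, 1/2,1,3, 4, 4, 6.45,  8] 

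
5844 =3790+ 2054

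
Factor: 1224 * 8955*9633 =105586542360=2^3*3^5*5^1*13^2*17^1*19^1*199^1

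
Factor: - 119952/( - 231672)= 102/197=2^1*3^1*17^1*197^( - 1) 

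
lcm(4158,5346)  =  37422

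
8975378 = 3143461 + 5831917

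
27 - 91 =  - 64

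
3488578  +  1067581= 4556159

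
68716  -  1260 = 67456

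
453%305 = 148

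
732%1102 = 732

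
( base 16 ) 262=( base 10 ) 610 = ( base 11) 505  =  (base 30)KA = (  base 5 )4420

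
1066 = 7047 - 5981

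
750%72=30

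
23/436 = 23/436 = 0.05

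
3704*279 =1033416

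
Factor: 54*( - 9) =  - 486 = - 2^1 * 3^5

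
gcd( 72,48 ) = 24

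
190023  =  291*653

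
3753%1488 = 777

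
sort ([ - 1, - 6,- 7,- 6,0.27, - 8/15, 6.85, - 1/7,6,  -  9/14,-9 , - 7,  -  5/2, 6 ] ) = [-9, - 7,-7, - 6, -6, - 5/2,- 1, - 9/14,-8/15, - 1/7,0.27,6, 6,6.85]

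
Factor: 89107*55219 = 4920399433 = 55219^1*89107^1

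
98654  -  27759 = 70895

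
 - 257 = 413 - 670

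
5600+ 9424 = 15024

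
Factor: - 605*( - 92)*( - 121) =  - 6734860 = - 2^2*5^1*11^4*23^1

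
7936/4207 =7936/4207 = 1.89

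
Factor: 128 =2^7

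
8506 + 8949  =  17455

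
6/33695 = 6/33695 = 0.00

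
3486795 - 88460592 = -84973797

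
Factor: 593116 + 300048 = 2^2*223291^1 =893164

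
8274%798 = 294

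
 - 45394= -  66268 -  - 20874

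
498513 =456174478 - 455675965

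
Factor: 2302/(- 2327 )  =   - 2^1*13^( - 1 )*179^( - 1 )*1151^1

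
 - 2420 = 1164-3584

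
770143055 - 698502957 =71640098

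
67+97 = 164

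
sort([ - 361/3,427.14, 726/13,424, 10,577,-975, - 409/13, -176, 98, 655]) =[  -  975, - 176,-361/3, - 409/13, 10 , 726/13,98,424, 427.14,577,  655]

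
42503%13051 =3350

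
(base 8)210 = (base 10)136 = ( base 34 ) 40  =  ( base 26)56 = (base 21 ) 6A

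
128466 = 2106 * 61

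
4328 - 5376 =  - 1048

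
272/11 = 24 + 8/11 = 24.73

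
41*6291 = 257931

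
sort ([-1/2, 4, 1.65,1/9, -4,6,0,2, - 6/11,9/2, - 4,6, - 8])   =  [ - 8 , - 4 , - 4, - 6/11, - 1/2, 0, 1/9, 1.65,2, 4,9/2,  6,6 ]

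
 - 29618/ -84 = 14809/42= 352.60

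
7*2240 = 15680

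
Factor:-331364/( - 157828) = 211^ ( - 1 )*443^1=443/211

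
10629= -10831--21460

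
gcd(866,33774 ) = 866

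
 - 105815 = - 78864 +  - 26951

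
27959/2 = 27959/2= 13979.50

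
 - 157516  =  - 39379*4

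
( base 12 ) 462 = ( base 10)650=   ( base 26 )P0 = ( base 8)1212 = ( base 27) o2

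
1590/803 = 1 + 787/803 = 1.98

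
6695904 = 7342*912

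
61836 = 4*15459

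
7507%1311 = 952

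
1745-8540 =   -  6795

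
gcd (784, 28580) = 4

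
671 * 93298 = 62602958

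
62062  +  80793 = 142855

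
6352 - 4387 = 1965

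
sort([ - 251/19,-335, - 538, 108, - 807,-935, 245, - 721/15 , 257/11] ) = [ - 935, - 807 ,-538,  -  335,  -  721/15, - 251/19, 257/11,  108, 245]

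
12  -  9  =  3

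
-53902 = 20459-74361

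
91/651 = 13/93=0.14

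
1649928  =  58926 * 28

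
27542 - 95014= - 67472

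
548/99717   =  548/99717  =  0.01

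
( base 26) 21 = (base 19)2f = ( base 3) 1222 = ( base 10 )53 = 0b110101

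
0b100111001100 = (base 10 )2508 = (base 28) 35g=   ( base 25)408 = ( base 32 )2ec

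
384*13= 4992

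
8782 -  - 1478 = 10260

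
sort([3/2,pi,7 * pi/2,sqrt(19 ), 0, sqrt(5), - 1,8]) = [ - 1,0, 3/2,  sqrt(5 ),pi,sqrt( 19) , 8,7 * pi/2]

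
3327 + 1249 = 4576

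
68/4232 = 17/1058 = 0.02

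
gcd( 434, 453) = 1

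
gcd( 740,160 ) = 20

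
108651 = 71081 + 37570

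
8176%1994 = 200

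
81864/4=20466 = 20466.00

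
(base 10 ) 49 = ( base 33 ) 1G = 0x31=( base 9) 54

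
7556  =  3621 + 3935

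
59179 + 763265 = 822444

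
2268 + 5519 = 7787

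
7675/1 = 7675  =  7675.00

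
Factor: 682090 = 2^1 *5^1*68209^1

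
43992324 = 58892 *747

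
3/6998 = 3/6998 = 0.00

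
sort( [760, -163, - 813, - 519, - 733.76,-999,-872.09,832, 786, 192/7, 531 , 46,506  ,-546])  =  [ - 999,-872.09,  -  813, - 733.76,  -  546, - 519, - 163,192/7 , 46, 506,531,760,786,832]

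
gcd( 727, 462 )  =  1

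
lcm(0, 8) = 0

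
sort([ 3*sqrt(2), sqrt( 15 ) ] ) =[sqrt( 15), 3*sqrt( 2) ] 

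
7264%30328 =7264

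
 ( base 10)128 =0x80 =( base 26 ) 4O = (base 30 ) 48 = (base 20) 68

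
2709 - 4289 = -1580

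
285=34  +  251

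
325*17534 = 5698550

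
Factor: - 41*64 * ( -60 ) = 157440 = 2^8*3^1 * 5^1*41^1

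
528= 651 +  - 123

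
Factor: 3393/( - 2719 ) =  - 3^2 * 13^1*29^1  *2719^(-1 ) 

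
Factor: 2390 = 2^1*5^1*239^1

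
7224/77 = 1032/11= 93.82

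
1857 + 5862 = 7719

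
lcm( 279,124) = 1116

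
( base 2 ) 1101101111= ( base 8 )1557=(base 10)879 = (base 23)1f5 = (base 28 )13b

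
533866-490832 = 43034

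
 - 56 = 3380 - 3436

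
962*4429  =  4260698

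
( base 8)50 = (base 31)19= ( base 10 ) 40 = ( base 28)1c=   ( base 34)16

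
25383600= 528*48075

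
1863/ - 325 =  - 1863/325  =  -5.73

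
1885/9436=1885/9436 = 0.20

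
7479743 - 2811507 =4668236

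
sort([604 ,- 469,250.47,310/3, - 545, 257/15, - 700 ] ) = [ - 700,- 545, - 469,257/15 , 310/3,250.47, 604]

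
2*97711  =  195422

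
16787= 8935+7852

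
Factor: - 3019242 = -2^1*3^1* 503207^1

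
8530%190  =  170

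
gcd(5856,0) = 5856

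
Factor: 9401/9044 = 2^(-2 )*19^(-1 )*79^1 =79/76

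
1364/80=17+1/20 =17.05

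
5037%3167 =1870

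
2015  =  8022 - 6007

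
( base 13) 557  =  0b1110010101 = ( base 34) QX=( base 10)917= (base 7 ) 2450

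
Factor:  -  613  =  -613^1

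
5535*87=481545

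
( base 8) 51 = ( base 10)41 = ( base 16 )29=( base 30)1b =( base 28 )1D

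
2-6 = -4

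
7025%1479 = 1109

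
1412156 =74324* 19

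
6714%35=29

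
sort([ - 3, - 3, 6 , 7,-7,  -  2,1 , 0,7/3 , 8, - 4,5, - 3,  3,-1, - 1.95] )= [ - 7, - 4,  -  3, -3, - 3, - 2, - 1.95, - 1,0, 1, 7/3, 3, 5, 6, 7, 8 ]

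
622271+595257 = 1217528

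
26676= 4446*6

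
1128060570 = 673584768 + 454475802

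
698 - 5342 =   -  4644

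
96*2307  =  221472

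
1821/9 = 202 + 1/3 = 202.33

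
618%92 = 66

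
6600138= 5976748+623390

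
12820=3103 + 9717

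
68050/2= 34025 =34025.00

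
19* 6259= 118921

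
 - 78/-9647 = 78/9647 = 0.01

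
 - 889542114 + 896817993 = 7275879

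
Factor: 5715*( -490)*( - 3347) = 2^1 * 3^2*5^2*7^2*127^1*3347^1 =9372771450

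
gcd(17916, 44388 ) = 12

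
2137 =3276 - 1139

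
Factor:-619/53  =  -53^(-1) *619^1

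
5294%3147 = 2147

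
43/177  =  43/177 = 0.24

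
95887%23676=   1183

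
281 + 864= 1145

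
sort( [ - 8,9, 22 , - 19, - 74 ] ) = [-74, - 19 ,-8,9,22] 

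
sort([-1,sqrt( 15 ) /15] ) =[ - 1  ,  sqrt(  15)/15 ]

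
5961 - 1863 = 4098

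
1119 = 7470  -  6351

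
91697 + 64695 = 156392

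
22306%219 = 187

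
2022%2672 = 2022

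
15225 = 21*725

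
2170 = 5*434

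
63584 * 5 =317920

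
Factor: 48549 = 3^1 * 16183^1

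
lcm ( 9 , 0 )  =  0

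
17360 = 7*2480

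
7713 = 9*857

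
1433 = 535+898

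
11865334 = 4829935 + 7035399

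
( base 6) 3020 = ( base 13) 3BA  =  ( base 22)180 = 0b1010010100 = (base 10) 660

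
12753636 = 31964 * 399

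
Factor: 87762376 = 2^3*13^2* 139^1  *467^1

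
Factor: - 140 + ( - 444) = -584 = -2^3*73^1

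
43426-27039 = 16387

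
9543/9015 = 3181/3005 = 1.06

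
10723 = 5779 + 4944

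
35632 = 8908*4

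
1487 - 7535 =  - 6048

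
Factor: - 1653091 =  - 11^1*67^1*2243^1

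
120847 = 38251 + 82596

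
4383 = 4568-185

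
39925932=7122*5606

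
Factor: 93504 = 2^6*3^1*487^1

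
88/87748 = 22/21937 = 0.00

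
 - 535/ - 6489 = 535/6489 = 0.08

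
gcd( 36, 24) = 12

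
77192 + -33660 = 43532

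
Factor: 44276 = 2^2*11069^1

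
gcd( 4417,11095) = 7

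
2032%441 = 268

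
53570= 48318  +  5252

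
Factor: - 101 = -101^1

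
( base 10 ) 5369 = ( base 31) 5i6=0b1010011111001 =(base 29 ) 6B4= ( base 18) GA5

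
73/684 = 73/684 = 0.11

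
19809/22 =900  +  9/22 = 900.41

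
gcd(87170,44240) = 10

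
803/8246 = 803/8246 = 0.10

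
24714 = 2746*9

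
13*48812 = 634556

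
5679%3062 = 2617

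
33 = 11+22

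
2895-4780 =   -  1885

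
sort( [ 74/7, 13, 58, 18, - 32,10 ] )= [ -32, 10, 74/7,13, 18, 58] 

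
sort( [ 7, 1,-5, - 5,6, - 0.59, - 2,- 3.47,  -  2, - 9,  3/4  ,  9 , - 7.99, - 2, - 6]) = [ - 9 ,  -  7.99, - 6, - 5, - 5, - 3.47, - 2, - 2, - 2, - 0.59,3/4, 1, 6,7,9]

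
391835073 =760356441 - 368521368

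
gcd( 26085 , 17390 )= 8695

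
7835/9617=7835/9617 = 0.81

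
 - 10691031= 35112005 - 45803036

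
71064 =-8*( - 8883 ) 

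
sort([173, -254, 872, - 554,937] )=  [-554,  -  254, 173, 872, 937]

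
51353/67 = 51353/67 = 766.46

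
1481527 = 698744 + 782783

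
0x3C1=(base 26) 1AP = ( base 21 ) 23G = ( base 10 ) 961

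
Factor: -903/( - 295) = 3^1* 5^( - 1 ) * 7^1 *43^1*  59^( - 1 ) 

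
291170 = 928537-637367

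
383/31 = 383/31 =12.35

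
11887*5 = 59435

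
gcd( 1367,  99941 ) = 1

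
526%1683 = 526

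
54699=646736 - 592037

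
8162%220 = 22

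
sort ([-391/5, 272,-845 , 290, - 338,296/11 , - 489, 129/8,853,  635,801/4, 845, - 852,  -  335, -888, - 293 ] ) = [- 888,  -  852, - 845 ,- 489,  -  338, - 335,- 293, - 391/5, 129/8,296/11 , 801/4, 272, 290, 635,845, 853]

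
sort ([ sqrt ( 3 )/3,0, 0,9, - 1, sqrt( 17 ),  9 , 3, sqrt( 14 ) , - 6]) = [ - 6, - 1, 0, 0,  sqrt( 3 ) /3, 3,  sqrt ( 14 ) , sqrt(17 ),9, 9 ]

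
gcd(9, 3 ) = 3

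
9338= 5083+4255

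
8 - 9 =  -1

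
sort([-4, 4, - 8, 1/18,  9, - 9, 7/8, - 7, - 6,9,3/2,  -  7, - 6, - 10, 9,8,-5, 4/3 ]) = [  -  10,  -  9, -8, - 7, - 7 ,  -  6 ,- 6  , - 5,  -  4,1/18 , 7/8,4/3, 3/2, 4, 8,9, 9 , 9]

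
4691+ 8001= 12692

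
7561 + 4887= 12448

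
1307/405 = 1307/405= 3.23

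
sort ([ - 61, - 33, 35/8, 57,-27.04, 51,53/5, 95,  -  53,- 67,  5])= [ - 67, - 61,-53,- 33, - 27.04, 35/8,5, 53/5,51, 57,95 ]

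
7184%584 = 176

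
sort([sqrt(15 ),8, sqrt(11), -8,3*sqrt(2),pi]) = [ - 8,pi,sqrt(11),sqrt(15 ) , 3*sqrt(2),8 ] 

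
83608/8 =10451 = 10451.00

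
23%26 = 23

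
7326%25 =1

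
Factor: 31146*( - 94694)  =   - 2949339324 = - 2^2*3^1*29^1*113^1*179^1*419^1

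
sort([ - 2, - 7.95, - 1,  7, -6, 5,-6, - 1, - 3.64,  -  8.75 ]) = [ - 8.75,-7.95, - 6,  -  6,-3.64,- 2, - 1, - 1, 5,7]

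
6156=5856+300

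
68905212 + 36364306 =105269518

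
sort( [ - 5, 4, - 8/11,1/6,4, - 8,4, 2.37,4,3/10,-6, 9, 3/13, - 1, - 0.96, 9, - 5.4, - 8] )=[-8, - 8 , - 6, - 5.4,-5,  -  1,- 0.96, - 8/11,  1/6, 3/13, 3/10 , 2.37, 4,4,  4, 4, 9,9] 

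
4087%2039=9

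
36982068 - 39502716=  -  2520648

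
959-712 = 247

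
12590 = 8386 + 4204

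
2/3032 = 1/1516  =  0.00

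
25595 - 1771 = 23824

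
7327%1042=33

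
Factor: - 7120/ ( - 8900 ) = 2^2 *5^( - 1) = 4/5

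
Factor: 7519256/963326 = 3759628/481663 = 2^2*7^(-1 )*13^( - 1)*67^(- 1)*79^( - 1)*109^1* 8623^1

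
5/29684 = 5/29684 = 0.00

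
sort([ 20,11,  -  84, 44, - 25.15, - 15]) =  [ - 84, - 25.15,  -  15, 11,  20,44]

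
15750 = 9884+5866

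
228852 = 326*702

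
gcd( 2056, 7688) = 8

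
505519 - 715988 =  - 210469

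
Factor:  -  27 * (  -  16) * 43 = 18576 = 2^4 * 3^3*43^1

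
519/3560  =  519/3560 = 0.15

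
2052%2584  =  2052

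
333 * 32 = 10656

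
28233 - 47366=-19133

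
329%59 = 34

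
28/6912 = 7/1728 = 0.00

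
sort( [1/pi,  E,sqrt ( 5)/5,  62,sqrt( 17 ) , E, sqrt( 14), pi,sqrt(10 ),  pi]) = [ 1/pi , sqrt( 5) /5,E, E , pi, pi , sqrt( 10),sqrt(14),sqrt(17),62 ]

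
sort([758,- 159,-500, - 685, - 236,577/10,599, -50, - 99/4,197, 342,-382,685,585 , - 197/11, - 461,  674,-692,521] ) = [ - 692, -685,-500, - 461,-382, - 236,-159,-50, - 99/4, - 197/11,577/10,197,342,521,585 , 599, 674,685,758]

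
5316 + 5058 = 10374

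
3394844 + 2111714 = 5506558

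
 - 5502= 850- 6352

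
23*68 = 1564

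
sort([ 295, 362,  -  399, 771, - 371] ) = [ - 399, - 371,295,362,771 ]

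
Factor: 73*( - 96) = -7008= - 2^5*3^1*73^1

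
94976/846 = 47488/423 =112.26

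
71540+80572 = 152112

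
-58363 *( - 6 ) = 350178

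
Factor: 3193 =31^1*103^1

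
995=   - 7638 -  - 8633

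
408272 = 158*2584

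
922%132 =130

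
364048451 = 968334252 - 604285801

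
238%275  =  238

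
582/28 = 20 + 11/14 = 20.79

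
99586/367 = 271+ 129/367 = 271.35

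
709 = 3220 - 2511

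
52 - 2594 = -2542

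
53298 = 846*63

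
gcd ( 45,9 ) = 9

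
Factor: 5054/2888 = 7/4= 2^( - 2 )*7^1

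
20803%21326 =20803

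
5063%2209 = 645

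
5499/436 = 5499/436 = 12.61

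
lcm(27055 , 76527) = 2678445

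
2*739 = 1478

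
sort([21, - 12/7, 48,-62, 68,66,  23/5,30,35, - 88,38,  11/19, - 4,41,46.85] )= [-88 ,-62, - 4, - 12/7,11/19,23/5,21,30, 35, 38,41,46.85,48,66,68 ] 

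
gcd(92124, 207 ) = 9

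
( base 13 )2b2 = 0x1e3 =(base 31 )fi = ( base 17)1b7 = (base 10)483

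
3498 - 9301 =  -  5803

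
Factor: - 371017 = -563^1*659^1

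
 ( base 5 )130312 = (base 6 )35310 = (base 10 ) 5082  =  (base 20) CE2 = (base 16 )13da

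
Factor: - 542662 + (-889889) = -1432551 = - 3^1*477517^1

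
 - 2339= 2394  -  4733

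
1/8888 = 1/8888 = 0.00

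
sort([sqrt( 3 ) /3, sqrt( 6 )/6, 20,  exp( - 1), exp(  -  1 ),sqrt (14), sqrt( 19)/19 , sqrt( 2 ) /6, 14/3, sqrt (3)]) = [ sqrt( 19)/19, sqrt(2)/6 , exp( - 1),exp( -1),sqrt( 6)/6,  sqrt( 3 ) /3,sqrt( 3 ) , sqrt(14), 14/3,20]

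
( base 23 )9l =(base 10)228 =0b11100100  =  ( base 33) 6u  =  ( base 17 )D7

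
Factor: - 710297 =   -  7^1*29^1*3499^1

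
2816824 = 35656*79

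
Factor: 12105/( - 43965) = - 269/977 = - 269^1 * 977^(-1)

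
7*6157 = 43099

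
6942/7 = 6942/7 = 991.71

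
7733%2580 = 2573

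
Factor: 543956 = 2^2*7^1*19427^1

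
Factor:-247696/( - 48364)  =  548/107= 2^2 * 107^ ( -1 )*137^1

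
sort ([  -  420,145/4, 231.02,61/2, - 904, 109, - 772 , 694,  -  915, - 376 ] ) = [ - 915, - 904, - 772, - 420 , - 376, 61/2,145/4,  109, 231.02,694 ]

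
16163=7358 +8805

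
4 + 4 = 8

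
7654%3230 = 1194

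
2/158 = 1/79= 0.01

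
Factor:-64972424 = -2^3 * 11^1*23^1*47^1 * 683^1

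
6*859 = 5154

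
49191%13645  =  8256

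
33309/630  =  3701/70 = 52.87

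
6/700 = 3/350 =0.01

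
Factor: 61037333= 7^1*647^1*13477^1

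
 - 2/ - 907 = 2/907  =  0.00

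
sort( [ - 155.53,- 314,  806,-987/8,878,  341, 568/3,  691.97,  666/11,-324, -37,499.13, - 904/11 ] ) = [ - 324, - 314,  -  155.53, - 987/8, - 904/11, - 37,666/11, 568/3, 341,499.13,691.97, 806, 878]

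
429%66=33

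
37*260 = 9620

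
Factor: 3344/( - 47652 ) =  - 4/57 = - 2^2*3^(- 1 )*19^ (  -  1)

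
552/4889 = 552/4889 = 0.11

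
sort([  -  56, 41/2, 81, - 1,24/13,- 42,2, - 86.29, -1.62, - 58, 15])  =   [-86.29, - 58, - 56, - 42,-1.62,- 1, 24/13, 2 , 15,41/2,81 ]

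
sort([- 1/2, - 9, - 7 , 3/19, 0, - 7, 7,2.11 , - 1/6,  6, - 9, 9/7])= [ - 9, - 9, - 7,- 7, - 1/2, - 1/6,0,3/19, 9/7,2.11,6, 7 ]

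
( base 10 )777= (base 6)3333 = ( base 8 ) 1411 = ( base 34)mt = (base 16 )309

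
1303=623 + 680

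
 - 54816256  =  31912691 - 86728947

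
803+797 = 1600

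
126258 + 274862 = 401120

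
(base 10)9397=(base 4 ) 2102311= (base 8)22265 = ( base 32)95L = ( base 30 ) ad7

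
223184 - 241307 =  - 18123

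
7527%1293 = 1062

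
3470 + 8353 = 11823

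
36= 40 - 4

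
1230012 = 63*19524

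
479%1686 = 479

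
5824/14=416=416.00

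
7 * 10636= 74452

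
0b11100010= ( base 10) 226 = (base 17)D5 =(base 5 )1401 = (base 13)145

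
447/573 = 149/191 = 0.78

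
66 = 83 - 17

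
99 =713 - 614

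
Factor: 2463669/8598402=273741/955378 = 2^( - 1 )*3^1*13^1*53^ ( - 1)*7019^1*9013^(- 1 )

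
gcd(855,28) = 1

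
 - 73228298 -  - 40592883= - 32635415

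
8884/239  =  8884/239 = 37.17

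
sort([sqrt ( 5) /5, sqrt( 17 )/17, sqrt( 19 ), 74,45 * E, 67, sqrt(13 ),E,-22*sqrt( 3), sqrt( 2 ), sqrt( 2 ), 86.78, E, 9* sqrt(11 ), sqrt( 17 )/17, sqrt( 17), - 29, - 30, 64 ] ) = [- 22*sqrt( 3), - 30,  -  29,sqrt( 17 )/17,sqrt(17)/17, sqrt(5 )/5, sqrt( 2), sqrt( 2), E, E,sqrt( 13 ) , sqrt( 17),sqrt( 19 ),9 *sqrt( 11 ), 64, 67, 74,  86.78, 45*E]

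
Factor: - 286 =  - 2^1*11^1*13^1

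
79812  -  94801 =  - 14989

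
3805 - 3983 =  - 178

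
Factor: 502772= 2^2*125693^1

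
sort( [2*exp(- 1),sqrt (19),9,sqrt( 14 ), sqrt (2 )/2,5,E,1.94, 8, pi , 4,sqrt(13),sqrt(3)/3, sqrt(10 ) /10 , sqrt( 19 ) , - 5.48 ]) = [ - 5.48,sqrt(10)/10, sqrt( 3 )/3,sqrt(2 ) /2 , 2 * exp( - 1), 1.94,  E,pi, sqrt( 13 ), sqrt( 14 ),4,sqrt(19 ), sqrt ( 19),5,8 , 9]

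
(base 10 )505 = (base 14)281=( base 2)111111001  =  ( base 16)1F9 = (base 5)4010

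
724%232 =28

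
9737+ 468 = 10205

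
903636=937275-33639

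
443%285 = 158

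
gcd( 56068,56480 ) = 4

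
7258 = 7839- 581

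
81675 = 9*9075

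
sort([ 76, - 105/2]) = [ - 105/2, 76]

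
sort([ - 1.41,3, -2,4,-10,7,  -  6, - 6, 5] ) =[ - 10,  -  6,  -  6,-2, -1.41,3,4, 5, 7]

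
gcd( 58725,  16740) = 135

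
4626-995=3631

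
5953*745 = 4434985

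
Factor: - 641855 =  - 5^1*31^1*41^1 * 101^1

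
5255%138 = 11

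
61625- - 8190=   69815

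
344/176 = 43/22 = 1.95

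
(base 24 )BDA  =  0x1A02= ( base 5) 203113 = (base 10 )6658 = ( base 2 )1101000000010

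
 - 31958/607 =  - 31958/607 = - 52.65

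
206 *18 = 3708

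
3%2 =1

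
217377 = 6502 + 210875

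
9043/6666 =1+2377/6666 = 1.36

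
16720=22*760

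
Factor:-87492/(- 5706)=46/3 = 2^1*3^ (  -  1) * 23^1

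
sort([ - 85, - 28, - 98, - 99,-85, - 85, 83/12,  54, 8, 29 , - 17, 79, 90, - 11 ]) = [-99 ,-98,-85, - 85, - 85, - 28, - 17, - 11, 83/12, 8, 29, 54, 79,90 ]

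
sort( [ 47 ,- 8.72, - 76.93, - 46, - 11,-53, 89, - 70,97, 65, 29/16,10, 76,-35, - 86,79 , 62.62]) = [ - 86, - 76.93, - 70, - 53, - 46 ,  -  35, - 11, - 8.72,29/16, 10, 47,62.62,65,76, 79,  89,97 ]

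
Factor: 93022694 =2^1*277^1*167911^1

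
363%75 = 63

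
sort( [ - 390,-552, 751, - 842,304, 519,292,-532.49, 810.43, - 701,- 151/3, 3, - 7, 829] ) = [ - 842, - 701,-552,-532.49, - 390, - 151/3, - 7,  3, 292,304, 519, 751,810.43,829]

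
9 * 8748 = 78732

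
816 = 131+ 685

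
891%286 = 33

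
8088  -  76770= - 68682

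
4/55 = 4/55=0.07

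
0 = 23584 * 0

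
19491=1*19491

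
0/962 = 0 = 0.00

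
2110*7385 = 15582350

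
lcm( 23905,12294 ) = 430290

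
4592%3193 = 1399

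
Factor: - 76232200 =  - 2^3*5^2*11^1*34651^1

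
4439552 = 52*85376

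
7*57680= 403760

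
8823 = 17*519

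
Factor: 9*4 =2^2*3^2  =  36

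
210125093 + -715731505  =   - 505606412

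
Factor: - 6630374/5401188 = -3315187/2700594 =- 2^( - 1)*3^( -3 )*13^ ( - 1 )*17^1*191^1*1021^1*3847^ ( - 1 ) 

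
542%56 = 38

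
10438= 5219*2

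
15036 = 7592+7444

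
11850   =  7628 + 4222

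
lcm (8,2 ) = 8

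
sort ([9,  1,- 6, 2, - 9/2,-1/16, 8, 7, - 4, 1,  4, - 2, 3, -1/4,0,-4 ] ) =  [ - 6, - 9/2, - 4, -4, - 2, - 1/4,-1/16, 0, 1,1, 2, 3,4, 7, 8, 9]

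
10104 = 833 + 9271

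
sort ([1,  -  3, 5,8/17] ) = [  -  3, 8/17, 1,5 ] 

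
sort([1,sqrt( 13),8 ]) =[1, sqrt( 13), 8]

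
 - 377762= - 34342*11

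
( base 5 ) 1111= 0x9C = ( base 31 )51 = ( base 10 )156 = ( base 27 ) 5L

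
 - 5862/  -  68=86+7/34 = 86.21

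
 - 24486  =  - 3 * 8162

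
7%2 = 1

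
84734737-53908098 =30826639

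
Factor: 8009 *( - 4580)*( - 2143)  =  2^2*5^1*229^1*2143^1* 8009^1  =  78607854460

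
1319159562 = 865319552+453840010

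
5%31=5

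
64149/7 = 9164 +1/7 = 9164.14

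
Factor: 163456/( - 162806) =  - 2^6*7^( - 1) * 29^( - 1 ) *401^( - 1)*1277^1 = - 81728/81403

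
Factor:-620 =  - 2^2 * 5^1*31^1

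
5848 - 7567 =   -  1719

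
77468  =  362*214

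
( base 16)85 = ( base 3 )11221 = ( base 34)3v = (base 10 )133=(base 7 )250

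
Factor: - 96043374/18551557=-2^1*3^3* 7^1*41^( - 1)*331^( - 1)*1367^ ( -1 )*254083^1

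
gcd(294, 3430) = 98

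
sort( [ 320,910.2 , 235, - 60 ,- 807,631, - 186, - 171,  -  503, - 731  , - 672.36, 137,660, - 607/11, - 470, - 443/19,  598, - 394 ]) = [  -  807 ,-731,-672.36, - 503, - 470, - 394,- 186, - 171 , - 60, - 607/11, - 443/19,  137 , 235,320,  598,631,660,910.2 ]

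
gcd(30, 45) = 15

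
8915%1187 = 606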